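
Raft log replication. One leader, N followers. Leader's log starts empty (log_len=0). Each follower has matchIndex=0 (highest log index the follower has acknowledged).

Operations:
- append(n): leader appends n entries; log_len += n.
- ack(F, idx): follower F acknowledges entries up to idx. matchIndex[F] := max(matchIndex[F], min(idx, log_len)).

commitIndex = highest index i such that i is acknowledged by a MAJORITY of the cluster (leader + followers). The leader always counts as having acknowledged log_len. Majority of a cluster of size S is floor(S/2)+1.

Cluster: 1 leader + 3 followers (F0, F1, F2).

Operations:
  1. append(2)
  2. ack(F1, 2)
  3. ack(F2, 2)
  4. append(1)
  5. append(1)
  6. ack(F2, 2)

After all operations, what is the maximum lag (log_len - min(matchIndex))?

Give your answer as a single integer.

Op 1: append 2 -> log_len=2
Op 2: F1 acks idx 2 -> match: F0=0 F1=2 F2=0; commitIndex=0
Op 3: F2 acks idx 2 -> match: F0=0 F1=2 F2=2; commitIndex=2
Op 4: append 1 -> log_len=3
Op 5: append 1 -> log_len=4
Op 6: F2 acks idx 2 -> match: F0=0 F1=2 F2=2; commitIndex=2

Answer: 4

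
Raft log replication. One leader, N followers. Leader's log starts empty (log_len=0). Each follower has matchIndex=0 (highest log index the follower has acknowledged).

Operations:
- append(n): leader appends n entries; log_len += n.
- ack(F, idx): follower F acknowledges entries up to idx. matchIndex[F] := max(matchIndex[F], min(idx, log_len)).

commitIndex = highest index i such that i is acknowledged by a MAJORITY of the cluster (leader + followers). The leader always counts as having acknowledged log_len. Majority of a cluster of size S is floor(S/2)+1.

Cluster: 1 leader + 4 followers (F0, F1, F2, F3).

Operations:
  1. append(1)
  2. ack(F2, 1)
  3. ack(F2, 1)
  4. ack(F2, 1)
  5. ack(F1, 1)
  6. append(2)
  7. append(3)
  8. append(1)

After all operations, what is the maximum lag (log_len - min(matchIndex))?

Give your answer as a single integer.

Op 1: append 1 -> log_len=1
Op 2: F2 acks idx 1 -> match: F0=0 F1=0 F2=1 F3=0; commitIndex=0
Op 3: F2 acks idx 1 -> match: F0=0 F1=0 F2=1 F3=0; commitIndex=0
Op 4: F2 acks idx 1 -> match: F0=0 F1=0 F2=1 F3=0; commitIndex=0
Op 5: F1 acks idx 1 -> match: F0=0 F1=1 F2=1 F3=0; commitIndex=1
Op 6: append 2 -> log_len=3
Op 7: append 3 -> log_len=6
Op 8: append 1 -> log_len=7

Answer: 7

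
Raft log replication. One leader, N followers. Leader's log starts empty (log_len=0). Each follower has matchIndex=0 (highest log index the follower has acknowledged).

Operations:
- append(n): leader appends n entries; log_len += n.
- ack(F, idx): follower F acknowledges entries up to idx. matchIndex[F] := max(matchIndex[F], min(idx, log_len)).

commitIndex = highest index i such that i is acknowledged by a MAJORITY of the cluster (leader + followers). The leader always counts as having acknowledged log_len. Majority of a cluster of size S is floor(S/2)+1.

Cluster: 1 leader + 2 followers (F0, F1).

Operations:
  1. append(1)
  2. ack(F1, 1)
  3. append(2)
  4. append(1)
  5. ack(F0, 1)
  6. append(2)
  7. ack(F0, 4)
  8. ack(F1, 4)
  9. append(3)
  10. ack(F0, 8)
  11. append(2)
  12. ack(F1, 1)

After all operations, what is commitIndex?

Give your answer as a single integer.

Answer: 8

Derivation:
Op 1: append 1 -> log_len=1
Op 2: F1 acks idx 1 -> match: F0=0 F1=1; commitIndex=1
Op 3: append 2 -> log_len=3
Op 4: append 1 -> log_len=4
Op 5: F0 acks idx 1 -> match: F0=1 F1=1; commitIndex=1
Op 6: append 2 -> log_len=6
Op 7: F0 acks idx 4 -> match: F0=4 F1=1; commitIndex=4
Op 8: F1 acks idx 4 -> match: F0=4 F1=4; commitIndex=4
Op 9: append 3 -> log_len=9
Op 10: F0 acks idx 8 -> match: F0=8 F1=4; commitIndex=8
Op 11: append 2 -> log_len=11
Op 12: F1 acks idx 1 -> match: F0=8 F1=4; commitIndex=8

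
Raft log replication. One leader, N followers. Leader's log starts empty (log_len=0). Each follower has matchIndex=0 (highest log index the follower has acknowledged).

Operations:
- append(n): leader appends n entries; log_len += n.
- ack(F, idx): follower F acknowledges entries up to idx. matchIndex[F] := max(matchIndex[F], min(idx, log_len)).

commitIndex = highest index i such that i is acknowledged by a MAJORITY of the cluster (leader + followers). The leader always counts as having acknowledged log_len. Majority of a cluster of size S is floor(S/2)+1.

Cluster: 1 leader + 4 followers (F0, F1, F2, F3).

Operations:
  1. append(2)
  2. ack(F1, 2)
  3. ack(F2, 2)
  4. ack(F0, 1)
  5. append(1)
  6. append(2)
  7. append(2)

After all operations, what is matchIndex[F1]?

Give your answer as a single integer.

Op 1: append 2 -> log_len=2
Op 2: F1 acks idx 2 -> match: F0=0 F1=2 F2=0 F3=0; commitIndex=0
Op 3: F2 acks idx 2 -> match: F0=0 F1=2 F2=2 F3=0; commitIndex=2
Op 4: F0 acks idx 1 -> match: F0=1 F1=2 F2=2 F3=0; commitIndex=2
Op 5: append 1 -> log_len=3
Op 6: append 2 -> log_len=5
Op 7: append 2 -> log_len=7

Answer: 2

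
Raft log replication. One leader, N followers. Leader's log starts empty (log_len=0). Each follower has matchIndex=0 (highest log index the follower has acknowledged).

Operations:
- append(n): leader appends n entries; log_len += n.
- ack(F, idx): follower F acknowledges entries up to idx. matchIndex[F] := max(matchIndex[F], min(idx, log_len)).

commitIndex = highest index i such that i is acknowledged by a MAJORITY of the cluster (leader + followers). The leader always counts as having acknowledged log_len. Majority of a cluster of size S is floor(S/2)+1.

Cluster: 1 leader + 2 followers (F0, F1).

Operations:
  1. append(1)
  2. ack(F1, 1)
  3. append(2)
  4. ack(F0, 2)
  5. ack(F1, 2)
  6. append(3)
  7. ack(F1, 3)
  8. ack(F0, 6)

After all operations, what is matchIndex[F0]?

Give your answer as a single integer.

Answer: 6

Derivation:
Op 1: append 1 -> log_len=1
Op 2: F1 acks idx 1 -> match: F0=0 F1=1; commitIndex=1
Op 3: append 2 -> log_len=3
Op 4: F0 acks idx 2 -> match: F0=2 F1=1; commitIndex=2
Op 5: F1 acks idx 2 -> match: F0=2 F1=2; commitIndex=2
Op 6: append 3 -> log_len=6
Op 7: F1 acks idx 3 -> match: F0=2 F1=3; commitIndex=3
Op 8: F0 acks idx 6 -> match: F0=6 F1=3; commitIndex=6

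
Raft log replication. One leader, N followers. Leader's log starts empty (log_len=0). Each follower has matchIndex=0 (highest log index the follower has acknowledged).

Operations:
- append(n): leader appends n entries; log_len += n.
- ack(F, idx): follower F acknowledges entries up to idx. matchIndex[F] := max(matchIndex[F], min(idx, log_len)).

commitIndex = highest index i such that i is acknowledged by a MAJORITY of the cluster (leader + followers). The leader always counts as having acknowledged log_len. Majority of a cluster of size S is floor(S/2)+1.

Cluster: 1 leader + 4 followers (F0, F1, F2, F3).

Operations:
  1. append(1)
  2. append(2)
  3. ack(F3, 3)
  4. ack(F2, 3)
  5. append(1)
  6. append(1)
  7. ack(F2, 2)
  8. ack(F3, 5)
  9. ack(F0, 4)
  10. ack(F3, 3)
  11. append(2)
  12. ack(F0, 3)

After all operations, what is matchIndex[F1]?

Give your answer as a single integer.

Op 1: append 1 -> log_len=1
Op 2: append 2 -> log_len=3
Op 3: F3 acks idx 3 -> match: F0=0 F1=0 F2=0 F3=3; commitIndex=0
Op 4: F2 acks idx 3 -> match: F0=0 F1=0 F2=3 F3=3; commitIndex=3
Op 5: append 1 -> log_len=4
Op 6: append 1 -> log_len=5
Op 7: F2 acks idx 2 -> match: F0=0 F1=0 F2=3 F3=3; commitIndex=3
Op 8: F3 acks idx 5 -> match: F0=0 F1=0 F2=3 F3=5; commitIndex=3
Op 9: F0 acks idx 4 -> match: F0=4 F1=0 F2=3 F3=5; commitIndex=4
Op 10: F3 acks idx 3 -> match: F0=4 F1=0 F2=3 F3=5; commitIndex=4
Op 11: append 2 -> log_len=7
Op 12: F0 acks idx 3 -> match: F0=4 F1=0 F2=3 F3=5; commitIndex=4

Answer: 0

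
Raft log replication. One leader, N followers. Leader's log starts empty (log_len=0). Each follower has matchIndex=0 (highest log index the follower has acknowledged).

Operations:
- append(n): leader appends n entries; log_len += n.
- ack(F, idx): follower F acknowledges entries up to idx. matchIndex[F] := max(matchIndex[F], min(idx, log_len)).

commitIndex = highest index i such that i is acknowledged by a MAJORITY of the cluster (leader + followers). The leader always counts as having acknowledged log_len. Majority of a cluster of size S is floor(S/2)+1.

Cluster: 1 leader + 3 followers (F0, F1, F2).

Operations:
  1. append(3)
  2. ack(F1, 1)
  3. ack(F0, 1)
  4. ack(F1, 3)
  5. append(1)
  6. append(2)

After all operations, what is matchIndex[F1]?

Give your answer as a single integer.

Answer: 3

Derivation:
Op 1: append 3 -> log_len=3
Op 2: F1 acks idx 1 -> match: F0=0 F1=1 F2=0; commitIndex=0
Op 3: F0 acks idx 1 -> match: F0=1 F1=1 F2=0; commitIndex=1
Op 4: F1 acks idx 3 -> match: F0=1 F1=3 F2=0; commitIndex=1
Op 5: append 1 -> log_len=4
Op 6: append 2 -> log_len=6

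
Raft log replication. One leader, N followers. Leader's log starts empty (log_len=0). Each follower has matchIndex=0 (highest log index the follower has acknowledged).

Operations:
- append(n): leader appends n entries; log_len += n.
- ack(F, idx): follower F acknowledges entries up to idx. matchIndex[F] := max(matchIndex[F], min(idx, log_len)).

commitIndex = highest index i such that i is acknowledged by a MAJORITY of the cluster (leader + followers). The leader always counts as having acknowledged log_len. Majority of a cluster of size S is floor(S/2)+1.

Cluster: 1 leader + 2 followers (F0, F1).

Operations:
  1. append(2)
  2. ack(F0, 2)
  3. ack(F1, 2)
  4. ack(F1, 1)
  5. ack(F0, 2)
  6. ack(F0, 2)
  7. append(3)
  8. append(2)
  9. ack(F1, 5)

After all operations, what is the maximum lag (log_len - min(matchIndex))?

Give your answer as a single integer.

Answer: 5

Derivation:
Op 1: append 2 -> log_len=2
Op 2: F0 acks idx 2 -> match: F0=2 F1=0; commitIndex=2
Op 3: F1 acks idx 2 -> match: F0=2 F1=2; commitIndex=2
Op 4: F1 acks idx 1 -> match: F0=2 F1=2; commitIndex=2
Op 5: F0 acks idx 2 -> match: F0=2 F1=2; commitIndex=2
Op 6: F0 acks idx 2 -> match: F0=2 F1=2; commitIndex=2
Op 7: append 3 -> log_len=5
Op 8: append 2 -> log_len=7
Op 9: F1 acks idx 5 -> match: F0=2 F1=5; commitIndex=5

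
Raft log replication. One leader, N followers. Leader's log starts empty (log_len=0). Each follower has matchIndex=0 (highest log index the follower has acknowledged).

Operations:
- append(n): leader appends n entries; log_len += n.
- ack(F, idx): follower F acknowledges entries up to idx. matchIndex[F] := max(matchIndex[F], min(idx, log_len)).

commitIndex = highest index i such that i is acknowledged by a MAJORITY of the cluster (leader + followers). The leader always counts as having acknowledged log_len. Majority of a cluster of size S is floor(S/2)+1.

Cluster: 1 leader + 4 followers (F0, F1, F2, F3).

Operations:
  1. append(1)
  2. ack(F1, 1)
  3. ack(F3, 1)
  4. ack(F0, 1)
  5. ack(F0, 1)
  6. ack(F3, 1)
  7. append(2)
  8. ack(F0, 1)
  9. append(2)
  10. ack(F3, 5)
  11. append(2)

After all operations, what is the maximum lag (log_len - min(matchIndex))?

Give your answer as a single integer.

Op 1: append 1 -> log_len=1
Op 2: F1 acks idx 1 -> match: F0=0 F1=1 F2=0 F3=0; commitIndex=0
Op 3: F3 acks idx 1 -> match: F0=0 F1=1 F2=0 F3=1; commitIndex=1
Op 4: F0 acks idx 1 -> match: F0=1 F1=1 F2=0 F3=1; commitIndex=1
Op 5: F0 acks idx 1 -> match: F0=1 F1=1 F2=0 F3=1; commitIndex=1
Op 6: F3 acks idx 1 -> match: F0=1 F1=1 F2=0 F3=1; commitIndex=1
Op 7: append 2 -> log_len=3
Op 8: F0 acks idx 1 -> match: F0=1 F1=1 F2=0 F3=1; commitIndex=1
Op 9: append 2 -> log_len=5
Op 10: F3 acks idx 5 -> match: F0=1 F1=1 F2=0 F3=5; commitIndex=1
Op 11: append 2 -> log_len=7

Answer: 7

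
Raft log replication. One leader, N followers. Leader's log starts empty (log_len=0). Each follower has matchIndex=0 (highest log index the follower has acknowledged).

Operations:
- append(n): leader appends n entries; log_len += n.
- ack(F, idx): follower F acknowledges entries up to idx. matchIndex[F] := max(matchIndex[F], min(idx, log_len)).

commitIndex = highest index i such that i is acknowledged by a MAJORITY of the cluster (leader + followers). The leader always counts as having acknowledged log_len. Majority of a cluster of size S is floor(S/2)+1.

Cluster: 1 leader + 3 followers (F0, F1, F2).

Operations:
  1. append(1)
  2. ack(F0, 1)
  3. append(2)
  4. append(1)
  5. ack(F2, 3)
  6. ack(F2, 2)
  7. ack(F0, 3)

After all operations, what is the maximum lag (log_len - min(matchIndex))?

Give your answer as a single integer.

Answer: 4

Derivation:
Op 1: append 1 -> log_len=1
Op 2: F0 acks idx 1 -> match: F0=1 F1=0 F2=0; commitIndex=0
Op 3: append 2 -> log_len=3
Op 4: append 1 -> log_len=4
Op 5: F2 acks idx 3 -> match: F0=1 F1=0 F2=3; commitIndex=1
Op 6: F2 acks idx 2 -> match: F0=1 F1=0 F2=3; commitIndex=1
Op 7: F0 acks idx 3 -> match: F0=3 F1=0 F2=3; commitIndex=3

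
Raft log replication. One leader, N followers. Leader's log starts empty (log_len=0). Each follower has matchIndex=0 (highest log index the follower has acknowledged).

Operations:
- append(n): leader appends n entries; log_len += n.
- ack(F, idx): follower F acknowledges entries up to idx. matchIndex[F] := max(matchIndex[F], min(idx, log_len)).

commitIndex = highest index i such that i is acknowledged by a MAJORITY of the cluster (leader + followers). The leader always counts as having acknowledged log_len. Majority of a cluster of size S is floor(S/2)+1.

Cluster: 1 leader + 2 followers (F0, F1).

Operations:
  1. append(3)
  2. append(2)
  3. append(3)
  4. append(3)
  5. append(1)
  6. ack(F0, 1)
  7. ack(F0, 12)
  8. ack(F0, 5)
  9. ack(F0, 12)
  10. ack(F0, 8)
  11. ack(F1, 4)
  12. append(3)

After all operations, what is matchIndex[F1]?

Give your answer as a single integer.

Op 1: append 3 -> log_len=3
Op 2: append 2 -> log_len=5
Op 3: append 3 -> log_len=8
Op 4: append 3 -> log_len=11
Op 5: append 1 -> log_len=12
Op 6: F0 acks idx 1 -> match: F0=1 F1=0; commitIndex=1
Op 7: F0 acks idx 12 -> match: F0=12 F1=0; commitIndex=12
Op 8: F0 acks idx 5 -> match: F0=12 F1=0; commitIndex=12
Op 9: F0 acks idx 12 -> match: F0=12 F1=0; commitIndex=12
Op 10: F0 acks idx 8 -> match: F0=12 F1=0; commitIndex=12
Op 11: F1 acks idx 4 -> match: F0=12 F1=4; commitIndex=12
Op 12: append 3 -> log_len=15

Answer: 4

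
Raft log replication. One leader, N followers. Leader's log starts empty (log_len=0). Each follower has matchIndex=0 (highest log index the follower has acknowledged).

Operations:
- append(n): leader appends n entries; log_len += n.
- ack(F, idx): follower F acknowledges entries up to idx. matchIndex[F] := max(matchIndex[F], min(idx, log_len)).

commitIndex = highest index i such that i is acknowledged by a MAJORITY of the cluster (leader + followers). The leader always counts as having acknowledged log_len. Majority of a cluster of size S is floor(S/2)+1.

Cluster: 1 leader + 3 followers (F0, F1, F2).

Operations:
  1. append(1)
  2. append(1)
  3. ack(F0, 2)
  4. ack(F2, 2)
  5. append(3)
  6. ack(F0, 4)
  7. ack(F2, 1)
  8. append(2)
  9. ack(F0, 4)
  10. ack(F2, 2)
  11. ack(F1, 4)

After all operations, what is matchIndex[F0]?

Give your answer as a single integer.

Answer: 4

Derivation:
Op 1: append 1 -> log_len=1
Op 2: append 1 -> log_len=2
Op 3: F0 acks idx 2 -> match: F0=2 F1=0 F2=0; commitIndex=0
Op 4: F2 acks idx 2 -> match: F0=2 F1=0 F2=2; commitIndex=2
Op 5: append 3 -> log_len=5
Op 6: F0 acks idx 4 -> match: F0=4 F1=0 F2=2; commitIndex=2
Op 7: F2 acks idx 1 -> match: F0=4 F1=0 F2=2; commitIndex=2
Op 8: append 2 -> log_len=7
Op 9: F0 acks idx 4 -> match: F0=4 F1=0 F2=2; commitIndex=2
Op 10: F2 acks idx 2 -> match: F0=4 F1=0 F2=2; commitIndex=2
Op 11: F1 acks idx 4 -> match: F0=4 F1=4 F2=2; commitIndex=4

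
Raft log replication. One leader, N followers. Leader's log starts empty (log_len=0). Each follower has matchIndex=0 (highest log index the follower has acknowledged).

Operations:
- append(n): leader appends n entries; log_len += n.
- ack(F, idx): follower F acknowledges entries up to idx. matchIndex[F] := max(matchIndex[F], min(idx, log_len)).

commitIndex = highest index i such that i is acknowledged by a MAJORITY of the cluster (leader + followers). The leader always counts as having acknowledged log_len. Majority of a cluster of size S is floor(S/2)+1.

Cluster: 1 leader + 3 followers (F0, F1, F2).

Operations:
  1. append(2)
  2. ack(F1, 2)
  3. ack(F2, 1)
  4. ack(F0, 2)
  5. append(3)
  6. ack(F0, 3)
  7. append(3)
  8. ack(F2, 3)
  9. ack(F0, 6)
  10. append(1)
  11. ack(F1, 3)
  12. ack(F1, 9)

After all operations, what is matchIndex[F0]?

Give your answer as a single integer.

Answer: 6

Derivation:
Op 1: append 2 -> log_len=2
Op 2: F1 acks idx 2 -> match: F0=0 F1=2 F2=0; commitIndex=0
Op 3: F2 acks idx 1 -> match: F0=0 F1=2 F2=1; commitIndex=1
Op 4: F0 acks idx 2 -> match: F0=2 F1=2 F2=1; commitIndex=2
Op 5: append 3 -> log_len=5
Op 6: F0 acks idx 3 -> match: F0=3 F1=2 F2=1; commitIndex=2
Op 7: append 3 -> log_len=8
Op 8: F2 acks idx 3 -> match: F0=3 F1=2 F2=3; commitIndex=3
Op 9: F0 acks idx 6 -> match: F0=6 F1=2 F2=3; commitIndex=3
Op 10: append 1 -> log_len=9
Op 11: F1 acks idx 3 -> match: F0=6 F1=3 F2=3; commitIndex=3
Op 12: F1 acks idx 9 -> match: F0=6 F1=9 F2=3; commitIndex=6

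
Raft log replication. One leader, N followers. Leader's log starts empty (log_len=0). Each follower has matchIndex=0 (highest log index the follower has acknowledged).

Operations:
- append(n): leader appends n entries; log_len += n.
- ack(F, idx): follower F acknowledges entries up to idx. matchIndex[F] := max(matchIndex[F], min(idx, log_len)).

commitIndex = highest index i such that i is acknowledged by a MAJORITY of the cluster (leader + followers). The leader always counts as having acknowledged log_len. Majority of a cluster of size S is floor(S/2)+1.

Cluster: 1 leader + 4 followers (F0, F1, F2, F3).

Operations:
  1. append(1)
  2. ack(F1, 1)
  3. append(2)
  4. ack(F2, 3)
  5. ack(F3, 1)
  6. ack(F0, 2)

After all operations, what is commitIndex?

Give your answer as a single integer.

Op 1: append 1 -> log_len=1
Op 2: F1 acks idx 1 -> match: F0=0 F1=1 F2=0 F3=0; commitIndex=0
Op 3: append 2 -> log_len=3
Op 4: F2 acks idx 3 -> match: F0=0 F1=1 F2=3 F3=0; commitIndex=1
Op 5: F3 acks idx 1 -> match: F0=0 F1=1 F2=3 F3=1; commitIndex=1
Op 6: F0 acks idx 2 -> match: F0=2 F1=1 F2=3 F3=1; commitIndex=2

Answer: 2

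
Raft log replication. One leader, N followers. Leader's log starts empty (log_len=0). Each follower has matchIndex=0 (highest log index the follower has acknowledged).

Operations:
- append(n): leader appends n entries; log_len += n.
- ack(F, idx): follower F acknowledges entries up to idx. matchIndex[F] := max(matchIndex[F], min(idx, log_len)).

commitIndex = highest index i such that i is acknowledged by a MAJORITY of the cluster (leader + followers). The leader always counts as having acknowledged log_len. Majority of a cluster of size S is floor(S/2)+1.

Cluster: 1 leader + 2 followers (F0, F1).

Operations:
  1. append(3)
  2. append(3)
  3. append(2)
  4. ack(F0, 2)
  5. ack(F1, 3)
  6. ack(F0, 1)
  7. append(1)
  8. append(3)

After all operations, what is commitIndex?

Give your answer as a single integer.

Op 1: append 3 -> log_len=3
Op 2: append 3 -> log_len=6
Op 3: append 2 -> log_len=8
Op 4: F0 acks idx 2 -> match: F0=2 F1=0; commitIndex=2
Op 5: F1 acks idx 3 -> match: F0=2 F1=3; commitIndex=3
Op 6: F0 acks idx 1 -> match: F0=2 F1=3; commitIndex=3
Op 7: append 1 -> log_len=9
Op 8: append 3 -> log_len=12

Answer: 3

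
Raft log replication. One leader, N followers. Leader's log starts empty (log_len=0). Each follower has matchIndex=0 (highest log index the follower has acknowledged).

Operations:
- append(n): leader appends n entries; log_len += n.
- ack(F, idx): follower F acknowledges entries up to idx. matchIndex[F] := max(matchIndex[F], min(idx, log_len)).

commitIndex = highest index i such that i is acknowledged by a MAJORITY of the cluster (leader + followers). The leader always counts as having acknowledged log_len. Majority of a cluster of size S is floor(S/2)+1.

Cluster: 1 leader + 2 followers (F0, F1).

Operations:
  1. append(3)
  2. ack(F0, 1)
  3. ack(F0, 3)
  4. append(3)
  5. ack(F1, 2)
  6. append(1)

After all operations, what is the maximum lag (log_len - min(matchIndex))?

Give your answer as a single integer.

Answer: 5

Derivation:
Op 1: append 3 -> log_len=3
Op 2: F0 acks idx 1 -> match: F0=1 F1=0; commitIndex=1
Op 3: F0 acks idx 3 -> match: F0=3 F1=0; commitIndex=3
Op 4: append 3 -> log_len=6
Op 5: F1 acks idx 2 -> match: F0=3 F1=2; commitIndex=3
Op 6: append 1 -> log_len=7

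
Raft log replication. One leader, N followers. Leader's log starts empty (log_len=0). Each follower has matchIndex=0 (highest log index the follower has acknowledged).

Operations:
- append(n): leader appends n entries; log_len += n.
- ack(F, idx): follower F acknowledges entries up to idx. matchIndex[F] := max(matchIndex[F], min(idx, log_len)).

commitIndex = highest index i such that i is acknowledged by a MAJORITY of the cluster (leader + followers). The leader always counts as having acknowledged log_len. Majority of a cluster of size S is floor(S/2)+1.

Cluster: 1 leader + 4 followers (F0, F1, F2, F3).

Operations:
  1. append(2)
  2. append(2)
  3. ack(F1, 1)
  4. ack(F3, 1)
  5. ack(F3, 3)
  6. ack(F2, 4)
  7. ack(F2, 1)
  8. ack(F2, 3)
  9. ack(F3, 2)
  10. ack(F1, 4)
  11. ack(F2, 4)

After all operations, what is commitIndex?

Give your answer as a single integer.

Answer: 4

Derivation:
Op 1: append 2 -> log_len=2
Op 2: append 2 -> log_len=4
Op 3: F1 acks idx 1 -> match: F0=0 F1=1 F2=0 F3=0; commitIndex=0
Op 4: F3 acks idx 1 -> match: F0=0 F1=1 F2=0 F3=1; commitIndex=1
Op 5: F3 acks idx 3 -> match: F0=0 F1=1 F2=0 F3=3; commitIndex=1
Op 6: F2 acks idx 4 -> match: F0=0 F1=1 F2=4 F3=3; commitIndex=3
Op 7: F2 acks idx 1 -> match: F0=0 F1=1 F2=4 F3=3; commitIndex=3
Op 8: F2 acks idx 3 -> match: F0=0 F1=1 F2=4 F3=3; commitIndex=3
Op 9: F3 acks idx 2 -> match: F0=0 F1=1 F2=4 F3=3; commitIndex=3
Op 10: F1 acks idx 4 -> match: F0=0 F1=4 F2=4 F3=3; commitIndex=4
Op 11: F2 acks idx 4 -> match: F0=0 F1=4 F2=4 F3=3; commitIndex=4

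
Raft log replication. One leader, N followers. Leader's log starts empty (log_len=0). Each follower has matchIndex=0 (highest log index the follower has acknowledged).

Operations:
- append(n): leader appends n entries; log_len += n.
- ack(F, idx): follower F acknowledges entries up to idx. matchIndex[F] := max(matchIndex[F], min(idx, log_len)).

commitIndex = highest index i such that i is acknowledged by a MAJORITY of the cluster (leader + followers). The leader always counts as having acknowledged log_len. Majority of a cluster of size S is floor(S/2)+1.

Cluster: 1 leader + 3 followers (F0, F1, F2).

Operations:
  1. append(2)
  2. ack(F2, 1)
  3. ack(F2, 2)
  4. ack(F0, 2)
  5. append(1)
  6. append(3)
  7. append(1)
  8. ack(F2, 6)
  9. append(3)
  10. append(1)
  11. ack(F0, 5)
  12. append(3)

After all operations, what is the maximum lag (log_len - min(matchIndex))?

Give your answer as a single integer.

Answer: 14

Derivation:
Op 1: append 2 -> log_len=2
Op 2: F2 acks idx 1 -> match: F0=0 F1=0 F2=1; commitIndex=0
Op 3: F2 acks idx 2 -> match: F0=0 F1=0 F2=2; commitIndex=0
Op 4: F0 acks idx 2 -> match: F0=2 F1=0 F2=2; commitIndex=2
Op 5: append 1 -> log_len=3
Op 6: append 3 -> log_len=6
Op 7: append 1 -> log_len=7
Op 8: F2 acks idx 6 -> match: F0=2 F1=0 F2=6; commitIndex=2
Op 9: append 3 -> log_len=10
Op 10: append 1 -> log_len=11
Op 11: F0 acks idx 5 -> match: F0=5 F1=0 F2=6; commitIndex=5
Op 12: append 3 -> log_len=14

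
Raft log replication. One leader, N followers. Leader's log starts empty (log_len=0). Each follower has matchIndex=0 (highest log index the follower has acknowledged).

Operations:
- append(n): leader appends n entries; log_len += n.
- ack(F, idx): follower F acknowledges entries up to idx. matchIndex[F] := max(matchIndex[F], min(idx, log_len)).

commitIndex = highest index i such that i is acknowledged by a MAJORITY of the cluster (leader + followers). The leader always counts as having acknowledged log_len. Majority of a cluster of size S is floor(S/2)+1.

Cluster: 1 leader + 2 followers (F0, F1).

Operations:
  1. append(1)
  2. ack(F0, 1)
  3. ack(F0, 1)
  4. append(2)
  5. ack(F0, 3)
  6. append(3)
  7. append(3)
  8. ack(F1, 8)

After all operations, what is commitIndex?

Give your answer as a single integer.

Answer: 8

Derivation:
Op 1: append 1 -> log_len=1
Op 2: F0 acks idx 1 -> match: F0=1 F1=0; commitIndex=1
Op 3: F0 acks idx 1 -> match: F0=1 F1=0; commitIndex=1
Op 4: append 2 -> log_len=3
Op 5: F0 acks idx 3 -> match: F0=3 F1=0; commitIndex=3
Op 6: append 3 -> log_len=6
Op 7: append 3 -> log_len=9
Op 8: F1 acks idx 8 -> match: F0=3 F1=8; commitIndex=8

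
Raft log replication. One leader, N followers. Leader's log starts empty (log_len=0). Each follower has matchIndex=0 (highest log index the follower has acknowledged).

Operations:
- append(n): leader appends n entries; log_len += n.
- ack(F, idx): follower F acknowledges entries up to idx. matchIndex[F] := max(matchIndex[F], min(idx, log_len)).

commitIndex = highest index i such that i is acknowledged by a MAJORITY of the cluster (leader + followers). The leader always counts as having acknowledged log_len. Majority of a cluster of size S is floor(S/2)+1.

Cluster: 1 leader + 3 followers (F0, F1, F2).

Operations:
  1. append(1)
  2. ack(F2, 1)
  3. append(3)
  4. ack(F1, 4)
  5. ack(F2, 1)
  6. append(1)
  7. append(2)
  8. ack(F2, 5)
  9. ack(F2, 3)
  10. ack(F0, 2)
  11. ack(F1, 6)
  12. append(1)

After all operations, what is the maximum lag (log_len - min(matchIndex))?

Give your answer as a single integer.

Answer: 6

Derivation:
Op 1: append 1 -> log_len=1
Op 2: F2 acks idx 1 -> match: F0=0 F1=0 F2=1; commitIndex=0
Op 3: append 3 -> log_len=4
Op 4: F1 acks idx 4 -> match: F0=0 F1=4 F2=1; commitIndex=1
Op 5: F2 acks idx 1 -> match: F0=0 F1=4 F2=1; commitIndex=1
Op 6: append 1 -> log_len=5
Op 7: append 2 -> log_len=7
Op 8: F2 acks idx 5 -> match: F0=0 F1=4 F2=5; commitIndex=4
Op 9: F2 acks idx 3 -> match: F0=0 F1=4 F2=5; commitIndex=4
Op 10: F0 acks idx 2 -> match: F0=2 F1=4 F2=5; commitIndex=4
Op 11: F1 acks idx 6 -> match: F0=2 F1=6 F2=5; commitIndex=5
Op 12: append 1 -> log_len=8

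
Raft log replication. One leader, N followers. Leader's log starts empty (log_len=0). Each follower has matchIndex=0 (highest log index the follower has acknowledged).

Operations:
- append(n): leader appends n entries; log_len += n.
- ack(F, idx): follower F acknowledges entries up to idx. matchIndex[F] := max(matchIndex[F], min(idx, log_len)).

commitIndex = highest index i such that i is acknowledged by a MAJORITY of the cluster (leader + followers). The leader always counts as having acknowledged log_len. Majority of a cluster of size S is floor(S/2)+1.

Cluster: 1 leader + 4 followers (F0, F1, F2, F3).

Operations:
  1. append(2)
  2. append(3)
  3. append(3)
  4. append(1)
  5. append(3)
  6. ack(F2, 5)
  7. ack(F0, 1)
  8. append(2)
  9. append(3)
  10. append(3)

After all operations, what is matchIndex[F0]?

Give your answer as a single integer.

Op 1: append 2 -> log_len=2
Op 2: append 3 -> log_len=5
Op 3: append 3 -> log_len=8
Op 4: append 1 -> log_len=9
Op 5: append 3 -> log_len=12
Op 6: F2 acks idx 5 -> match: F0=0 F1=0 F2=5 F3=0; commitIndex=0
Op 7: F0 acks idx 1 -> match: F0=1 F1=0 F2=5 F3=0; commitIndex=1
Op 8: append 2 -> log_len=14
Op 9: append 3 -> log_len=17
Op 10: append 3 -> log_len=20

Answer: 1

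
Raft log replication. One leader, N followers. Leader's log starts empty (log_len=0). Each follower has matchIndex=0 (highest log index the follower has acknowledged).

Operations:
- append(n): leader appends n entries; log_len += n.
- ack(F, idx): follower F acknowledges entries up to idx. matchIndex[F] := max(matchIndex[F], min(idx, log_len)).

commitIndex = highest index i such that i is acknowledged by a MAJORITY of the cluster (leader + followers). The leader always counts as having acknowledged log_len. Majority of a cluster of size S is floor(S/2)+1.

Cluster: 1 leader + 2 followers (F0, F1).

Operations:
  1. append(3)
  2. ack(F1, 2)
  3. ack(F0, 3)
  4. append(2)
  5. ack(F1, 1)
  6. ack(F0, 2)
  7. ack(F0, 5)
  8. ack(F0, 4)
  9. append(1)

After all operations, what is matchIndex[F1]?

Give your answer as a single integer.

Op 1: append 3 -> log_len=3
Op 2: F1 acks idx 2 -> match: F0=0 F1=2; commitIndex=2
Op 3: F0 acks idx 3 -> match: F0=3 F1=2; commitIndex=3
Op 4: append 2 -> log_len=5
Op 5: F1 acks idx 1 -> match: F0=3 F1=2; commitIndex=3
Op 6: F0 acks idx 2 -> match: F0=3 F1=2; commitIndex=3
Op 7: F0 acks idx 5 -> match: F0=5 F1=2; commitIndex=5
Op 8: F0 acks idx 4 -> match: F0=5 F1=2; commitIndex=5
Op 9: append 1 -> log_len=6

Answer: 2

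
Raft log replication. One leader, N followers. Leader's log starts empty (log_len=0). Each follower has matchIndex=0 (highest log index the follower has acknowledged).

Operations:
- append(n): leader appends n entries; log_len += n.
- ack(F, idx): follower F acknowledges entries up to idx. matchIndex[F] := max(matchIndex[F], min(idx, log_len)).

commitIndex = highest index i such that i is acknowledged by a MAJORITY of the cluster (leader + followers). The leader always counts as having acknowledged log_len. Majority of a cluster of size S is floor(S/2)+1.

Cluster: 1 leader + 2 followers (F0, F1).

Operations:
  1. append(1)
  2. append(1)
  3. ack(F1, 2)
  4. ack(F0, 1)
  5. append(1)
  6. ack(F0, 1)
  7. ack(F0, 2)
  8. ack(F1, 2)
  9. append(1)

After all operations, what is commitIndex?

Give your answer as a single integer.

Answer: 2

Derivation:
Op 1: append 1 -> log_len=1
Op 2: append 1 -> log_len=2
Op 3: F1 acks idx 2 -> match: F0=0 F1=2; commitIndex=2
Op 4: F0 acks idx 1 -> match: F0=1 F1=2; commitIndex=2
Op 5: append 1 -> log_len=3
Op 6: F0 acks idx 1 -> match: F0=1 F1=2; commitIndex=2
Op 7: F0 acks idx 2 -> match: F0=2 F1=2; commitIndex=2
Op 8: F1 acks idx 2 -> match: F0=2 F1=2; commitIndex=2
Op 9: append 1 -> log_len=4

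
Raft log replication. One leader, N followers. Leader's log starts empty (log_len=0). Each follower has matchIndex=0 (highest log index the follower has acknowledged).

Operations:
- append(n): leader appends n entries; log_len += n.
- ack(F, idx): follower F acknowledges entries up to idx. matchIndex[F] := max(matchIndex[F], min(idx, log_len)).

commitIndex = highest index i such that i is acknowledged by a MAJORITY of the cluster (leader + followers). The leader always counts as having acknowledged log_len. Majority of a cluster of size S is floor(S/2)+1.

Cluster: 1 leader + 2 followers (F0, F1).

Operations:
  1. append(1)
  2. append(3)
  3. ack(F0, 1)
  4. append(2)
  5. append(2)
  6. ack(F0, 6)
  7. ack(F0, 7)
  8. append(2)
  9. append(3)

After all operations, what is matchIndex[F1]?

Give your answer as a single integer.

Answer: 0

Derivation:
Op 1: append 1 -> log_len=1
Op 2: append 3 -> log_len=4
Op 3: F0 acks idx 1 -> match: F0=1 F1=0; commitIndex=1
Op 4: append 2 -> log_len=6
Op 5: append 2 -> log_len=8
Op 6: F0 acks idx 6 -> match: F0=6 F1=0; commitIndex=6
Op 7: F0 acks idx 7 -> match: F0=7 F1=0; commitIndex=7
Op 8: append 2 -> log_len=10
Op 9: append 3 -> log_len=13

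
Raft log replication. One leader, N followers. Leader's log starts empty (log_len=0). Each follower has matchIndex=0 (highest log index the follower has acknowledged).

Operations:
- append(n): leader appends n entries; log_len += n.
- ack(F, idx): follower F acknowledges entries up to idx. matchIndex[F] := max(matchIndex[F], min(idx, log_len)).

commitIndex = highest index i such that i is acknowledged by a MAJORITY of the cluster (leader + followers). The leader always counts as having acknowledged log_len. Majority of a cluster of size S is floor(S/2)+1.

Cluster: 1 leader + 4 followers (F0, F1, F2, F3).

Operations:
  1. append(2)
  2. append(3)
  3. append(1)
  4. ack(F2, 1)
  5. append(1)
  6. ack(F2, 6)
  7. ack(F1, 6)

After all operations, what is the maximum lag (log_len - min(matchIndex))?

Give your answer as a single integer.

Op 1: append 2 -> log_len=2
Op 2: append 3 -> log_len=5
Op 3: append 1 -> log_len=6
Op 4: F2 acks idx 1 -> match: F0=0 F1=0 F2=1 F3=0; commitIndex=0
Op 5: append 1 -> log_len=7
Op 6: F2 acks idx 6 -> match: F0=0 F1=0 F2=6 F3=0; commitIndex=0
Op 7: F1 acks idx 6 -> match: F0=0 F1=6 F2=6 F3=0; commitIndex=6

Answer: 7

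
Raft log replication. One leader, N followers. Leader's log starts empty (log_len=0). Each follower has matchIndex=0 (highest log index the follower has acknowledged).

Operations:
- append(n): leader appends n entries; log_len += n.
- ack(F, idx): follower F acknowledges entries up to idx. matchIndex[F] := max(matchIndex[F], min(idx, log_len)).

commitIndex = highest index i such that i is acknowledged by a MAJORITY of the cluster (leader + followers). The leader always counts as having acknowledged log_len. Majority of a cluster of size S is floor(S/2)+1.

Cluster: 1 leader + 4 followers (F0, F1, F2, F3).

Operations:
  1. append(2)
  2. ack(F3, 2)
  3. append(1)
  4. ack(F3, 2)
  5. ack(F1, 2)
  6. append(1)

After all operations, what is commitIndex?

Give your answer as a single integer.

Op 1: append 2 -> log_len=2
Op 2: F3 acks idx 2 -> match: F0=0 F1=0 F2=0 F3=2; commitIndex=0
Op 3: append 1 -> log_len=3
Op 4: F3 acks idx 2 -> match: F0=0 F1=0 F2=0 F3=2; commitIndex=0
Op 5: F1 acks idx 2 -> match: F0=0 F1=2 F2=0 F3=2; commitIndex=2
Op 6: append 1 -> log_len=4

Answer: 2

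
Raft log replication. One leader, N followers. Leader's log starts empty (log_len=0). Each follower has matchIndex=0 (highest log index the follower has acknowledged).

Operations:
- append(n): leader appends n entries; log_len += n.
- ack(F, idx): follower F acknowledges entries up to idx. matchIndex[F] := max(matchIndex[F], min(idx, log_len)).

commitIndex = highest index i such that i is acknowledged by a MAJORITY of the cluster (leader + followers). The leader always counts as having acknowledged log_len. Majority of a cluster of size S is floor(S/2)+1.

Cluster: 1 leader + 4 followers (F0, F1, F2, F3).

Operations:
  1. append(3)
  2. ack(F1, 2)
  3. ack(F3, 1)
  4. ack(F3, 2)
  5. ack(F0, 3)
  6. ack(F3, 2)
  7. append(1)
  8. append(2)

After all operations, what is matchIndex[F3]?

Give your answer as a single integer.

Answer: 2

Derivation:
Op 1: append 3 -> log_len=3
Op 2: F1 acks idx 2 -> match: F0=0 F1=2 F2=0 F3=0; commitIndex=0
Op 3: F3 acks idx 1 -> match: F0=0 F1=2 F2=0 F3=1; commitIndex=1
Op 4: F3 acks idx 2 -> match: F0=0 F1=2 F2=0 F3=2; commitIndex=2
Op 5: F0 acks idx 3 -> match: F0=3 F1=2 F2=0 F3=2; commitIndex=2
Op 6: F3 acks idx 2 -> match: F0=3 F1=2 F2=0 F3=2; commitIndex=2
Op 7: append 1 -> log_len=4
Op 8: append 2 -> log_len=6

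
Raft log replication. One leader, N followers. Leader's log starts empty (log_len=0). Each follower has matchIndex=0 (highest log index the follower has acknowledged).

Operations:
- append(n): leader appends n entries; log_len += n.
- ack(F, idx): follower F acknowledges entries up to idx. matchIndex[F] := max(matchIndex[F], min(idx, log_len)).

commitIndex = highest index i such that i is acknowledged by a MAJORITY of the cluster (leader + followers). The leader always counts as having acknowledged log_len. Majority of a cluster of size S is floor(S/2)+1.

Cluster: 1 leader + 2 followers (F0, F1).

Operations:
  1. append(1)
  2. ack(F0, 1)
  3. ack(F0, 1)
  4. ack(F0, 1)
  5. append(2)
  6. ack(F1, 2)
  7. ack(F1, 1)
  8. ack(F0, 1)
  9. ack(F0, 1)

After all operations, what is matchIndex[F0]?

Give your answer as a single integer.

Answer: 1

Derivation:
Op 1: append 1 -> log_len=1
Op 2: F0 acks idx 1 -> match: F0=1 F1=0; commitIndex=1
Op 3: F0 acks idx 1 -> match: F0=1 F1=0; commitIndex=1
Op 4: F0 acks idx 1 -> match: F0=1 F1=0; commitIndex=1
Op 5: append 2 -> log_len=3
Op 6: F1 acks idx 2 -> match: F0=1 F1=2; commitIndex=2
Op 7: F1 acks idx 1 -> match: F0=1 F1=2; commitIndex=2
Op 8: F0 acks idx 1 -> match: F0=1 F1=2; commitIndex=2
Op 9: F0 acks idx 1 -> match: F0=1 F1=2; commitIndex=2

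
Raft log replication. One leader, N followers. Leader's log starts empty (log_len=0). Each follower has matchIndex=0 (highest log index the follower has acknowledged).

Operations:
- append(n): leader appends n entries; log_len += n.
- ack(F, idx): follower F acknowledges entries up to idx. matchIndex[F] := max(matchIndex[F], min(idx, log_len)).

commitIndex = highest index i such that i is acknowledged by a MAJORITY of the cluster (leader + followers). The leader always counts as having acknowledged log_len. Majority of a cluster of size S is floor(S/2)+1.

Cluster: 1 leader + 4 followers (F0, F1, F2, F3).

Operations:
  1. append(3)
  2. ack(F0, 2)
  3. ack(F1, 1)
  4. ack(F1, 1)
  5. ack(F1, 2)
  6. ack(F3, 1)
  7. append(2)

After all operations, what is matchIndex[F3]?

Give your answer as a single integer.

Op 1: append 3 -> log_len=3
Op 2: F0 acks idx 2 -> match: F0=2 F1=0 F2=0 F3=0; commitIndex=0
Op 3: F1 acks idx 1 -> match: F0=2 F1=1 F2=0 F3=0; commitIndex=1
Op 4: F1 acks idx 1 -> match: F0=2 F1=1 F2=0 F3=0; commitIndex=1
Op 5: F1 acks idx 2 -> match: F0=2 F1=2 F2=0 F3=0; commitIndex=2
Op 6: F3 acks idx 1 -> match: F0=2 F1=2 F2=0 F3=1; commitIndex=2
Op 7: append 2 -> log_len=5

Answer: 1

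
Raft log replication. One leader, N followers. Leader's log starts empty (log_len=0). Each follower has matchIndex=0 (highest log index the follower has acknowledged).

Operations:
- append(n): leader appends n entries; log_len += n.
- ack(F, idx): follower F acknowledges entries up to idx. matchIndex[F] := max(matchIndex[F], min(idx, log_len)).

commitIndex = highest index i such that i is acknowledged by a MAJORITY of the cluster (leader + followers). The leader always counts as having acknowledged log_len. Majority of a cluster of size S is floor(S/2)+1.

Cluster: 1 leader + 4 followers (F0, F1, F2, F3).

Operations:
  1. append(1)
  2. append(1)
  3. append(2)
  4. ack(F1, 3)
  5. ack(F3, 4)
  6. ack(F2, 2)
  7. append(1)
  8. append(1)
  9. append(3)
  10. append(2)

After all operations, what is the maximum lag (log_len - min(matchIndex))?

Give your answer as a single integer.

Answer: 11

Derivation:
Op 1: append 1 -> log_len=1
Op 2: append 1 -> log_len=2
Op 3: append 2 -> log_len=4
Op 4: F1 acks idx 3 -> match: F0=0 F1=3 F2=0 F3=0; commitIndex=0
Op 5: F3 acks idx 4 -> match: F0=0 F1=3 F2=0 F3=4; commitIndex=3
Op 6: F2 acks idx 2 -> match: F0=0 F1=3 F2=2 F3=4; commitIndex=3
Op 7: append 1 -> log_len=5
Op 8: append 1 -> log_len=6
Op 9: append 3 -> log_len=9
Op 10: append 2 -> log_len=11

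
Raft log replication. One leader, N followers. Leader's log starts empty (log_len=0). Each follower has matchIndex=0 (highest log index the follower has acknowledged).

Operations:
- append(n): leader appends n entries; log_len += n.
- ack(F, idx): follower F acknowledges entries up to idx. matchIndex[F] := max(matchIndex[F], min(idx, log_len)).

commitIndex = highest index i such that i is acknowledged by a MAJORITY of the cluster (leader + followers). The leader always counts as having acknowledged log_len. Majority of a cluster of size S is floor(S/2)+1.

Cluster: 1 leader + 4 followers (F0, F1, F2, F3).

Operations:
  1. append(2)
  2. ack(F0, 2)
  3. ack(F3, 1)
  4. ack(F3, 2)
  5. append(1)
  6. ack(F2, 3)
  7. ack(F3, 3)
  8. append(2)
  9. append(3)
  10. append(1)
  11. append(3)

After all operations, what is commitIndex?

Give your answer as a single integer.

Answer: 3

Derivation:
Op 1: append 2 -> log_len=2
Op 2: F0 acks idx 2 -> match: F0=2 F1=0 F2=0 F3=0; commitIndex=0
Op 3: F3 acks idx 1 -> match: F0=2 F1=0 F2=0 F3=1; commitIndex=1
Op 4: F3 acks idx 2 -> match: F0=2 F1=0 F2=0 F3=2; commitIndex=2
Op 5: append 1 -> log_len=3
Op 6: F2 acks idx 3 -> match: F0=2 F1=0 F2=3 F3=2; commitIndex=2
Op 7: F3 acks idx 3 -> match: F0=2 F1=0 F2=3 F3=3; commitIndex=3
Op 8: append 2 -> log_len=5
Op 9: append 3 -> log_len=8
Op 10: append 1 -> log_len=9
Op 11: append 3 -> log_len=12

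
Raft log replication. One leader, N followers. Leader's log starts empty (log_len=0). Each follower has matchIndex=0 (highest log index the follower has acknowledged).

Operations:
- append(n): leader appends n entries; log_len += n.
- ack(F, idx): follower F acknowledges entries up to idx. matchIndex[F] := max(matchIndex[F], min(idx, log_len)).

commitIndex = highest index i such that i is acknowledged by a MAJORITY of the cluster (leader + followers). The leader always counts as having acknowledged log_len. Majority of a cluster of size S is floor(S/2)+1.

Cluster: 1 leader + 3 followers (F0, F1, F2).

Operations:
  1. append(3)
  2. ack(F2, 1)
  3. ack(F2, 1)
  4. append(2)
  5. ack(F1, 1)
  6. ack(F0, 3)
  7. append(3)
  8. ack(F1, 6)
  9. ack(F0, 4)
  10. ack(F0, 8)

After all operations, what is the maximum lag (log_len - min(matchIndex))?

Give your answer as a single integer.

Op 1: append 3 -> log_len=3
Op 2: F2 acks idx 1 -> match: F0=0 F1=0 F2=1; commitIndex=0
Op 3: F2 acks idx 1 -> match: F0=0 F1=0 F2=1; commitIndex=0
Op 4: append 2 -> log_len=5
Op 5: F1 acks idx 1 -> match: F0=0 F1=1 F2=1; commitIndex=1
Op 6: F0 acks idx 3 -> match: F0=3 F1=1 F2=1; commitIndex=1
Op 7: append 3 -> log_len=8
Op 8: F1 acks idx 6 -> match: F0=3 F1=6 F2=1; commitIndex=3
Op 9: F0 acks idx 4 -> match: F0=4 F1=6 F2=1; commitIndex=4
Op 10: F0 acks idx 8 -> match: F0=8 F1=6 F2=1; commitIndex=6

Answer: 7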